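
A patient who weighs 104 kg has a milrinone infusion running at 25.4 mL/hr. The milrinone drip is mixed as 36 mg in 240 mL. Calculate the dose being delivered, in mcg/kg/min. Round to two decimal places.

Concentration = 36 mg ÷ 240 mL = 0.15 mg/mL = 150 mcg/mL
Drug rate = 25.4 mL/hr × 150 mcg/mL = 3810 mcg/hr
3810 mcg/hr ÷ 60 min/hr = 63.5 mcg/min
63.5 mcg/min ÷ 104 kg = 0.6105769 mcg/kg/min

0.61 mcg/kg/min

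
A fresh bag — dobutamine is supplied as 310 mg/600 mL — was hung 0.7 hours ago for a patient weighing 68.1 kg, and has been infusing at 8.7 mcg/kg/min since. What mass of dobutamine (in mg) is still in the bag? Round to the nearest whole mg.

Dose = 8.7 mcg/kg/min × 68.1 kg = 592.47 mcg/min
592.47 mcg/min × 60 min/hr = 35548.2 mcg/hr
Concentration = 310 mg ÷ 600 mL = 0.5166667 mg/mL = 516.6667 mcg/mL
Rate = 35548.2 mcg/hr ÷ 516.6667 mcg/mL = 68.80297 mL/hr
Volume infused = 68.80297 mL/hr × 0.7 hr = 48.16208 mL
Volume remaining = 600 − 48.16208 = 551.8379 mL
Drug remaining = 551.8379 mL × 516.6667 mcg/mL = 285116.3 mcg = 285.1163 mg

285 mg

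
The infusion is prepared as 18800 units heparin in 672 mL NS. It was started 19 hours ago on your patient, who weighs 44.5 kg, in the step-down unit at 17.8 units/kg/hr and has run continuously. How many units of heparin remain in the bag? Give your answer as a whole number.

3750 units

Dose = 17.8 units/kg/hr × 44.5 kg = 792.1 units/hr
Concentration = 18800 units ÷ 672 mL = 27.97619 units/mL
Rate = 792.1 units/hr ÷ 27.97619 units/mL = 28.31336 mL/hr
Volume infused = 28.31336 mL/hr × 19 hr = 537.9539 mL
Volume remaining = 672 − 537.9539 = 134.0461 mL
Drug remaining = 134.0461 mL × 27.97619 units/mL = 3750.1 units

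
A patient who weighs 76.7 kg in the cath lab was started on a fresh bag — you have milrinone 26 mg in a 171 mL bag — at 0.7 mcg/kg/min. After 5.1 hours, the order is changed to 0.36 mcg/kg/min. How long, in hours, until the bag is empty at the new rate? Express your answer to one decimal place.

5.8 hours

Initial rate:
Dose = 0.7 mcg/kg/min × 76.7 kg = 53.69 mcg/min
53.69 mcg/min × 60 min/hr = 3221.4 mcg/hr
Concentration = 26 mg ÷ 171 mL = 0.1520468 mg/mL = 152.0468 mcg/mL
Rate = 3221.4 mcg/hr ÷ 152.0468 mcg/mL = 21.1869 mL/hr
Volume infused so far = 21.1869 mL/hr × 5.1 hr = 108.0532 mL
Volume remaining = 171 − 108.0532 = 62.94681 mL
New rate:
Dose = 0.36 mcg/kg/min × 76.7 kg = 27.612 mcg/min
27.612 mcg/min × 60 min/hr = 1656.72 mcg/hr
Rate = 1656.72 mcg/hr ÷ 152.0468 mcg/mL = 10.89612 mL/hr
Time remaining = 62.94681 mL ÷ 10.89612 mL/hr = 5.776993 hr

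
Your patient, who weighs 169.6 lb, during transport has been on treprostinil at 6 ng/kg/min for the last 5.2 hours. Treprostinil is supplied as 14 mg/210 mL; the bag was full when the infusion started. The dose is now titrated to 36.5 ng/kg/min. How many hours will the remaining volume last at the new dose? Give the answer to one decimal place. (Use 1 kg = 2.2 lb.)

Initial rate:
Weight = 169.6 lb ÷ 2.2 lb/kg = 77.09091 kg
Dose = 6 ng/kg/min × 77.09091 kg = 462.5455 ng/min
462.5455 ng/min × 60 min/hr = 27752.73 ng/hr
Concentration = 14 mg ÷ 210 mL = 0.06666667 mg/mL = 66666.67 ng/mL
Rate = 27752.73 ng/hr ÷ 66666.67 ng/mL = 0.4162909 mL/hr
Volume infused so far = 0.4162909 mL/hr × 5.2 hr = 2.164713 mL
Volume remaining = 210 − 2.164713 = 207.8353 mL
New rate:
Dose = 36.5 ng/kg/min × 77.09091 kg = 2813.818 ng/min
2813.818 ng/min × 60 min/hr = 168829.1 ng/hr
Rate = 168829.1 ng/hr ÷ 66666.67 ng/mL = 2.532436 mL/hr
Time remaining = 207.8353 mL ÷ 2.532436 mL/hr = 82.0693 hr

82.1 hours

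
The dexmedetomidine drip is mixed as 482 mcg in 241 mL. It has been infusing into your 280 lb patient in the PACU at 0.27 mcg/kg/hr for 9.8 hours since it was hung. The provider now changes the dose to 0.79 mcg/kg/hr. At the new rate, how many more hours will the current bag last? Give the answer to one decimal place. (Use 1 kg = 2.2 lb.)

1.4 hours

Initial rate:
Weight = 280 lb ÷ 2.2 lb/kg = 127.2727 kg
Dose = 0.27 mcg/kg/hr × 127.2727 kg = 34.36364 mcg/hr
Concentration = 482 mcg ÷ 241 mL = 2 mcg/mL
Rate = 34.36364 mcg/hr ÷ 2 mcg/mL = 17.18182 mL/hr
Volume infused so far = 17.18182 mL/hr × 9.8 hr = 168.3818 mL
Volume remaining = 241 − 168.3818 = 72.61818 mL
New rate:
Dose = 0.79 mcg/kg/hr × 127.2727 kg = 100.5455 mcg/hr
Rate = 100.5455 mcg/hr ÷ 2 mcg/mL = 50.27273 mL/hr
Time remaining = 72.61818 mL ÷ 50.27273 mL/hr = 1.444485 hr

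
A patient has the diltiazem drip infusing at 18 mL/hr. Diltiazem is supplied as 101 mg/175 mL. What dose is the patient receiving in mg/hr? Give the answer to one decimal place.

10.4 mg/hr

Concentration = 101 mg ÷ 175 mL = 0.5771429 mg/mL
Drug rate = 18 mL/hr × 0.5771429 mg/mL = 10.38857 mg/hr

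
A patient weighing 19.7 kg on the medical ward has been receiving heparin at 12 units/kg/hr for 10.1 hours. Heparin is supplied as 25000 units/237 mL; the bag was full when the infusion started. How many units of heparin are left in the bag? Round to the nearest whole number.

Dose = 12 units/kg/hr × 19.7 kg = 236.4 units/hr
Concentration = 25000 units ÷ 237 mL = 105.4852 units/mL
Rate = 236.4 units/hr ÷ 105.4852 units/mL = 2.241072 mL/hr
Volume infused = 2.241072 mL/hr × 10.1 hr = 22.63483 mL
Volume remaining = 237 − 22.63483 = 214.3652 mL
Drug remaining = 214.3652 mL × 105.4852 units/mL = 22612.36 units

22612 units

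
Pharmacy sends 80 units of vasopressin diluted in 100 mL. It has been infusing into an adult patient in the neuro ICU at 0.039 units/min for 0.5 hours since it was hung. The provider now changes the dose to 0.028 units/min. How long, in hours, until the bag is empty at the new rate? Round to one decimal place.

46.9 hours

Initial rate:
0.039 units/min × 60 min/hr = 2.34 units/hr
Concentration = 80 units ÷ 100 mL = 0.8 units/mL
Rate = 2.34 units/hr ÷ 0.8 units/mL = 2.925 mL/hr
Volume infused so far = 2.925 mL/hr × 0.5 hr = 1.4625 mL
Volume remaining = 100 − 1.4625 = 98.5375 mL
New rate:
0.028 units/min × 60 min/hr = 1.68 units/hr
Rate = 1.68 units/hr ÷ 0.8 units/mL = 2.1 mL/hr
Time remaining = 98.5375 mL ÷ 2.1 mL/hr = 46.92262 hr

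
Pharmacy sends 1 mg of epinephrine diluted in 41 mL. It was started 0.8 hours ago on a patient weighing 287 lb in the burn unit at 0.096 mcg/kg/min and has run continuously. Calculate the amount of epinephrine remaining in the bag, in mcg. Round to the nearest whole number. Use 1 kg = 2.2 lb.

399 mcg

Weight = 287 lb ÷ 2.2 lb/kg = 130.4545 kg
Dose = 0.096 mcg/kg/min × 130.4545 kg = 12.52364 mcg/min
12.52364 mcg/min × 60 min/hr = 751.4182 mcg/hr
Concentration = 1 mg ÷ 41 mL = 0.02439024 mg/mL = 24.39024 mcg/mL
Rate = 751.4182 mcg/hr ÷ 24.39024 mcg/mL = 30.80815 mL/hr
Volume infused = 30.80815 mL/hr × 0.8 hr = 24.64652 mL
Volume remaining = 41 − 24.64652 = 16.35348 mL
Drug remaining = 16.35348 mL × 24.39024 mcg/mL = 398.8655 mcg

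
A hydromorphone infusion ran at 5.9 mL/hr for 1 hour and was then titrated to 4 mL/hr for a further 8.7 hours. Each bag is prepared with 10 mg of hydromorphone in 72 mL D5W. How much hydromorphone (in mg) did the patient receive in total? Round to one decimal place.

Concentration = 10 mg ÷ 72 mL = 0.1388889 mg/mL
Stage 1: 5.9 mL/hr × 1 hr = 5.9 mL → 5.9 mL × 0.1388889 mg/mL = 0.8194444 mg
Stage 2: 4 mL/hr × 8.7 hr = 34.8 mL → 34.8 mL × 0.1388889 mg/mL = 4.833333 mg
Total = 0.8194444 + 4.833333 = 5.652778 mg

5.7 mg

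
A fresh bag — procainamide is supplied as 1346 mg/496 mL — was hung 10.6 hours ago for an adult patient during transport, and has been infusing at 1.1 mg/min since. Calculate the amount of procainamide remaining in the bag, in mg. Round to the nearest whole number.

646 mg

1.1 mg/min × 60 min/hr = 66 mg/hr
Concentration = 1346 mg ÷ 496 mL = 2.71371 mg/mL
Rate = 66 mg/hr ÷ 2.71371 mg/mL = 24.32095 mL/hr
Volume infused = 24.32095 mL/hr × 10.6 hr = 257.8021 mL
Volume remaining = 496 − 257.8021 = 238.1979 mL
Drug remaining = 238.1979 mL × 2.71371 mg/mL = 646.4 mg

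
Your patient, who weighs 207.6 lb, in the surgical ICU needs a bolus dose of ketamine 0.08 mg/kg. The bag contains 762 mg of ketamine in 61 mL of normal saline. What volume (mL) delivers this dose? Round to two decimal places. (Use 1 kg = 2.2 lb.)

Weight = 207.6 lb ÷ 2.2 lb/kg = 94.36364 kg
Dose = 0.08 mg/kg × 94.36364 kg = 7.549091 mg
Concentration = 762 mg ÷ 61 mL = 12.4918 mg/mL
Volume = 7.549091 mg ÷ 12.4918 mg/mL = 0.6043236 mL

0.60 mL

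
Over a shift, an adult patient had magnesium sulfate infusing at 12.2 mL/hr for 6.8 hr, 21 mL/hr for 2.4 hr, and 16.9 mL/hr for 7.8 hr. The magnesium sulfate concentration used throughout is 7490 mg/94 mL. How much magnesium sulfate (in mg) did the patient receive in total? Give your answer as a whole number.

Concentration = 7490 mg ÷ 94 mL = 79.68085 mg/mL
Stage 1: 12.2 mL/hr × 6.8 hr = 82.96 mL → 82.96 mL × 79.68085 mg/mL = 6610.323 mg
Stage 2: 21 mL/hr × 2.4 hr = 50.4 mL → 50.4 mL × 79.68085 mg/mL = 4015.915 mg
Stage 3: 16.9 mL/hr × 7.8 hr = 131.82 mL → 131.82 mL × 79.68085 mg/mL = 10503.53 mg
Total = 6610.323 + 4015.915 + 10503.53 = 21129.77 mg

21130 mg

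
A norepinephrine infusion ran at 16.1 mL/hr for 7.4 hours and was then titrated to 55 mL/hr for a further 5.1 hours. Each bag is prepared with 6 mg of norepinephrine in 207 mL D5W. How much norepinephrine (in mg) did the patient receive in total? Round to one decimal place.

Concentration = 6 mg ÷ 207 mL = 0.02898551 mg/mL
Stage 1: 16.1 mL/hr × 7.4 hr = 119.14 mL → 119.14 mL × 0.02898551 mg/mL = 3.453333 mg
Stage 2: 55 mL/hr × 5.1 hr = 280.5 mL → 280.5 mL × 0.02898551 mg/mL = 8.130435 mg
Total = 3.453333 + 8.130435 = 11.58377 mg

11.6 mg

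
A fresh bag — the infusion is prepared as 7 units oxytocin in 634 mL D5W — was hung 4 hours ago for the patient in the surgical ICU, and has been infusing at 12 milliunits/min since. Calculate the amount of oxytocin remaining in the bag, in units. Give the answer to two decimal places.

12 milliunits/min × 60 min/hr = 720 milliunits/hr
Concentration = 7 units ÷ 634 mL = 0.01104101 units/mL = 11.04101 milliunits/mL
Rate = 720 milliunits/hr ÷ 11.04101 milliunits/mL = 65.21143 mL/hr
Volume infused = 65.21143 mL/hr × 4 hr = 260.8457 mL
Volume remaining = 634 − 260.8457 = 373.1543 mL
Drug remaining = 373.1543 mL × 11.04101 milliunits/mL = 4120 milliunits = 4.12 units

4.12 units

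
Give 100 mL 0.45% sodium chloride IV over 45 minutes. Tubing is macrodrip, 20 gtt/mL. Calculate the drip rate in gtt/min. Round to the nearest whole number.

100 mL ÷ (45 min) = 2.222222 mL/min
2.222222 mL/min × 20 gtt/mL = 44.44444 gtt/min

44 gtt/min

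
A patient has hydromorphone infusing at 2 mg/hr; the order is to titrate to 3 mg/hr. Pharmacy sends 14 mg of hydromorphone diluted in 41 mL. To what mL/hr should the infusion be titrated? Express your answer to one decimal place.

8.8 mL/hr

Concentration = 14 mg ÷ 41 mL = 0.3414634 mg/mL
Rate = 3 mg/hr ÷ 0.3414634 mg/mL = 8.785714 mL/hr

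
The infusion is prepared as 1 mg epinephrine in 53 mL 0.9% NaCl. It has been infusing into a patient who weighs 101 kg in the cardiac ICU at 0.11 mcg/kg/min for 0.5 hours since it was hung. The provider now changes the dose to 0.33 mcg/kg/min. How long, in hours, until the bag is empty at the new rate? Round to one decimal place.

Initial rate:
Dose = 0.11 mcg/kg/min × 101 kg = 11.11 mcg/min
11.11 mcg/min × 60 min/hr = 666.6 mcg/hr
Concentration = 1 mg ÷ 53 mL = 0.01886792 mg/mL = 18.86792 mcg/mL
Rate = 666.6 mcg/hr ÷ 18.86792 mcg/mL = 35.3298 mL/hr
Volume infused so far = 35.3298 mL/hr × 0.5 hr = 17.6649 mL
Volume remaining = 53 − 17.6649 = 35.3351 mL
New rate:
Dose = 0.33 mcg/kg/min × 101 kg = 33.33 mcg/min
33.33 mcg/min × 60 min/hr = 1999.8 mcg/hr
Rate = 1999.8 mcg/hr ÷ 18.86792 mcg/mL = 105.9894 mL/hr
Time remaining = 35.3351 mL ÷ 105.9894 mL/hr = 0.3333833 hr

0.3 hours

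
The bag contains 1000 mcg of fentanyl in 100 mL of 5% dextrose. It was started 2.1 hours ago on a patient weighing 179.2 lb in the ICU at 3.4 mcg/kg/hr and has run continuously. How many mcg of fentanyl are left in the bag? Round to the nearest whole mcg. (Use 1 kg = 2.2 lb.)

Weight = 179.2 lb ÷ 2.2 lb/kg = 81.45455 kg
Dose = 3.4 mcg/kg/hr × 81.45455 kg = 276.9455 mcg/hr
Concentration = 1000 mcg ÷ 100 mL = 10 mcg/mL
Rate = 276.9455 mcg/hr ÷ 10 mcg/mL = 27.69455 mL/hr
Volume infused = 27.69455 mL/hr × 2.1 hr = 58.15855 mL
Volume remaining = 100 − 58.15855 = 41.84145 mL
Drug remaining = 41.84145 mL × 10 mcg/mL = 418.4145 mcg

418 mcg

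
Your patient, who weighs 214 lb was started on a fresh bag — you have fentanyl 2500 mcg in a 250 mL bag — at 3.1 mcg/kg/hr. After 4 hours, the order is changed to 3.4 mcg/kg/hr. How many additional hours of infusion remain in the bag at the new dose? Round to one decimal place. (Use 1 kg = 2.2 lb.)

3.9 hours

Initial rate:
Weight = 214 lb ÷ 2.2 lb/kg = 97.27273 kg
Dose = 3.1 mcg/kg/hr × 97.27273 kg = 301.5455 mcg/hr
Concentration = 2500 mcg ÷ 250 mL = 10 mcg/mL
Rate = 301.5455 mcg/hr ÷ 10 mcg/mL = 30.15455 mL/hr
Volume infused so far = 30.15455 mL/hr × 4 hr = 120.6182 mL
Volume remaining = 250 − 120.6182 = 129.3818 mL
New rate:
Dose = 3.4 mcg/kg/hr × 97.27273 kg = 330.7273 mcg/hr
Rate = 330.7273 mcg/hr ÷ 10 mcg/mL = 33.07273 mL/hr
Time remaining = 129.3818 mL ÷ 33.07273 mL/hr = 3.91204 hr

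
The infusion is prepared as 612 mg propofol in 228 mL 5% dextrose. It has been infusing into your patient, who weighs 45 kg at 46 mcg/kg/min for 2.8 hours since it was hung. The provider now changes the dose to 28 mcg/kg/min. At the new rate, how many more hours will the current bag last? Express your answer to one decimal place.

3.5 hours

Initial rate:
Dose = 46 mcg/kg/min × 45 kg = 2070 mcg/min
2070 mcg/min × 60 min/hr = 124200 mcg/hr
Concentration = 612 mg ÷ 228 mL = 2.684211 mg/mL = 2684.211 mcg/mL
Rate = 124200 mcg/hr ÷ 2684.211 mcg/mL = 46.27059 mL/hr
Volume infused so far = 46.27059 mL/hr × 2.8 hr = 129.5576 mL
Volume remaining = 228 − 129.5576 = 98.44235 mL
New rate:
Dose = 28 mcg/kg/min × 45 kg = 1260 mcg/min
1260 mcg/min × 60 min/hr = 75600 mcg/hr
Rate = 75600 mcg/hr ÷ 2684.211 mcg/mL = 28.16471 mL/hr
Time remaining = 98.44235 mL ÷ 28.16471 mL/hr = 3.495238 hr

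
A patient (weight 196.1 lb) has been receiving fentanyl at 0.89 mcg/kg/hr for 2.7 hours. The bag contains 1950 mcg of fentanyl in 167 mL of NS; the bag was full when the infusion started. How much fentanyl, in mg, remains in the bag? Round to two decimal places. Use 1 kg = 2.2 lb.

Weight = 196.1 lb ÷ 2.2 lb/kg = 89.13636 kg
Dose = 0.89 mcg/kg/hr × 89.13636 kg = 79.33136 mcg/hr
Concentration = 1950 mcg ÷ 167 mL = 11.67665 mcg/mL
Rate = 79.33136 mcg/hr ÷ 11.67665 mcg/mL = 6.794019 mL/hr
Volume infused = 6.794019 mL/hr × 2.7 hr = 18.34385 mL
Volume remaining = 167 − 18.34385 = 148.6561 mL
Drug remaining = 148.6561 mL × 11.67665 mcg/mL = 1735.805 mcg = 1.735805 mg

1.74 mg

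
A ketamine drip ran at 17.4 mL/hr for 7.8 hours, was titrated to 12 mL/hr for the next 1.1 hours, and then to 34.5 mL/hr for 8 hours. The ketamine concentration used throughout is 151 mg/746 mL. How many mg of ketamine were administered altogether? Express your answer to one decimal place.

Concentration = 151 mg ÷ 746 mL = 0.2024129 mg/mL
Stage 1: 17.4 mL/hr × 7.8 hr = 135.72 mL → 135.72 mL × 0.2024129 mg/mL = 27.47147 mg
Stage 2: 12 mL/hr × 1.1 hr = 13.2 mL → 13.2 mL × 0.2024129 mg/mL = 2.67185 mg
Stage 3: 34.5 mL/hr × 8 hr = 276 mL → 276 mL × 0.2024129 mg/mL = 55.86595 mg
Total = 27.47147 + 2.67185 + 55.86595 = 86.00928 mg

86.0 mg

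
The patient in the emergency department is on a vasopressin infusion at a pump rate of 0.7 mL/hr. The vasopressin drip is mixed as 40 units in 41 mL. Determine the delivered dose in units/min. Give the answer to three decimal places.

Concentration = 40 units ÷ 41 mL = 0.9756098 units/mL
Drug rate = 0.7 mL/hr × 0.9756098 units/mL = 0.6829268 units/hr
0.6829268 units/hr ÷ 60 min/hr = 0.01138211 units/min

0.011 units/min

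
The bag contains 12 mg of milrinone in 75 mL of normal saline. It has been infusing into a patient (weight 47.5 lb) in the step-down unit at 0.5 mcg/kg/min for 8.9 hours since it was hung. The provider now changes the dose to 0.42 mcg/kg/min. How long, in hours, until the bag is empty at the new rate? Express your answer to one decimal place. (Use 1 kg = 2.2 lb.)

Initial rate:
Weight = 47.5 lb ÷ 2.2 lb/kg = 21.59091 kg
Dose = 0.5 mcg/kg/min × 21.59091 kg = 10.79545 mcg/min
10.79545 mcg/min × 60 min/hr = 647.7273 mcg/hr
Concentration = 12 mg ÷ 75 mL = 0.16 mg/mL = 160 mcg/mL
Rate = 647.7273 mcg/hr ÷ 160 mcg/mL = 4.048295 mL/hr
Volume infused so far = 4.048295 mL/hr × 8.9 hr = 36.02983 mL
Volume remaining = 75 − 36.02983 = 38.97017 mL
New rate:
Dose = 0.42 mcg/kg/min × 21.59091 kg = 9.068182 mcg/min
9.068182 mcg/min × 60 min/hr = 544.0909 mcg/hr
Rate = 544.0909 mcg/hr ÷ 160 mcg/mL = 3.400568 mL/hr
Time remaining = 38.97017 mL ÷ 3.400568 mL/hr = 11.4599 hr

11.5 hours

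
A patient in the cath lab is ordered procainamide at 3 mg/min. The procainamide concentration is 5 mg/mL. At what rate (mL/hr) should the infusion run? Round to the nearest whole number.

36 mL/hr

3 mg/min × 60 min/hr = 180 mg/hr
Rate = 180 mg/hr ÷ 5 mg/mL = 36 mL/hr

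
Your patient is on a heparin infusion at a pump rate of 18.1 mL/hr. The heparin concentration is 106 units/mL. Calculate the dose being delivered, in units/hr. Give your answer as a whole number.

1919 units/hr

Drug rate = 18.1 mL/hr × 106 units/mL = 1918.6 units/hr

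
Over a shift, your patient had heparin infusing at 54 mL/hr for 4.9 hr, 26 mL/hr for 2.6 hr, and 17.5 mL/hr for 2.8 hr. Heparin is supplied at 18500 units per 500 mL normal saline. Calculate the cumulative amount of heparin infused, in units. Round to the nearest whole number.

Concentration = 18500 units ÷ 500 mL = 37 units/mL
Stage 1: 54 mL/hr × 4.9 hr = 264.6 mL → 264.6 mL × 37 units/mL = 9790.2 units
Stage 2: 26 mL/hr × 2.6 hr = 67.6 mL → 67.6 mL × 37 units/mL = 2501.2 units
Stage 3: 17.5 mL/hr × 2.8 hr = 49 mL → 49 mL × 37 units/mL = 1813 units
Total = 9790.2 + 2501.2 + 1813 = 14104.4 units

14104 units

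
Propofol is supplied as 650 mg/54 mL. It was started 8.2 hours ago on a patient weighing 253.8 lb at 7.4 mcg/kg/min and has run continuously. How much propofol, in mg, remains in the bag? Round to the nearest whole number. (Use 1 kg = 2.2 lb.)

230 mg

Weight = 253.8 lb ÷ 2.2 lb/kg = 115.3636 kg
Dose = 7.4 mcg/kg/min × 115.3636 kg = 853.6909 mcg/min
853.6909 mcg/min × 60 min/hr = 51221.45 mcg/hr
Concentration = 650 mg ÷ 54 mL = 12.03704 mg/mL = 12037.04 mcg/mL
Rate = 51221.45 mcg/hr ÷ 12037.04 mcg/mL = 4.255321 mL/hr
Volume infused = 4.255321 mL/hr × 8.2 hr = 34.89363 mL
Volume remaining = 54 − 34.89363 = 19.10637 mL
Drug remaining = 19.10637 mL × 12037.04 mcg/mL = 229984.1 mcg = 229.9841 mg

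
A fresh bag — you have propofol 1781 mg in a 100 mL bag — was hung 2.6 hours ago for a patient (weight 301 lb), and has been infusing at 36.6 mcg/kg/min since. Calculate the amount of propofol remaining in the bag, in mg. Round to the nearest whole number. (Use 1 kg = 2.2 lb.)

1000 mg

Weight = 301 lb ÷ 2.2 lb/kg = 136.8182 kg
Dose = 36.6 mcg/kg/min × 136.8182 kg = 5007.545 mcg/min
5007.545 mcg/min × 60 min/hr = 300452.7 mcg/hr
Concentration = 1781 mg ÷ 100 mL = 17.81 mg/mL = 17810 mcg/mL
Rate = 300452.7 mcg/hr ÷ 17810 mcg/mL = 16.86989 mL/hr
Volume infused = 16.86989 mL/hr × 2.6 hr = 43.86171 mL
Volume remaining = 100 − 43.86171 = 56.13829 mL
Drug remaining = 56.13829 mL × 17810 mcg/mL = 999822.9 mcg = 999.8229 mg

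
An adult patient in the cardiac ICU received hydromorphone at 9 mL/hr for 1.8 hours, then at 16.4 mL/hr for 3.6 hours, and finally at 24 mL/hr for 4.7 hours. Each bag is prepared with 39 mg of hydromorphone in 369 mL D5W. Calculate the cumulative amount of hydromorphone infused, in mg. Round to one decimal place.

19.9 mg

Concentration = 39 mg ÷ 369 mL = 0.1056911 mg/mL
Stage 1: 9 mL/hr × 1.8 hr = 16.2 mL → 16.2 mL × 0.1056911 mg/mL = 1.712195 mg
Stage 2: 16.4 mL/hr × 3.6 hr = 59.04 mL → 59.04 mL × 0.1056911 mg/mL = 6.24 mg
Stage 3: 24 mL/hr × 4.7 hr = 112.8 mL → 112.8 mL × 0.1056911 mg/mL = 11.92195 mg
Total = 1.712195 + 6.24 + 11.92195 = 19.87415 mg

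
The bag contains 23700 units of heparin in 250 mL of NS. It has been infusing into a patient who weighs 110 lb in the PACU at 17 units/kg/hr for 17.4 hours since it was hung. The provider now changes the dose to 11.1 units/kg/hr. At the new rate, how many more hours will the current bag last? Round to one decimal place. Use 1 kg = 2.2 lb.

16.1 hours

Initial rate:
Weight = 110 lb ÷ 2.2 lb/kg = 50 kg
Dose = 17 units/kg/hr × 50 kg = 850 units/hr
Concentration = 23700 units ÷ 250 mL = 94.8 units/mL
Rate = 850 units/hr ÷ 94.8 units/mL = 8.966245 mL/hr
Volume infused so far = 8.966245 mL/hr × 17.4 hr = 156.0127 mL
Volume remaining = 250 − 156.0127 = 93.98734 mL
New rate:
Dose = 11.1 units/kg/hr × 50 kg = 555 units/hr
Rate = 555 units/hr ÷ 94.8 units/mL = 5.85443 mL/hr
Time remaining = 93.98734 mL ÷ 5.85443 mL/hr = 16.05405 hr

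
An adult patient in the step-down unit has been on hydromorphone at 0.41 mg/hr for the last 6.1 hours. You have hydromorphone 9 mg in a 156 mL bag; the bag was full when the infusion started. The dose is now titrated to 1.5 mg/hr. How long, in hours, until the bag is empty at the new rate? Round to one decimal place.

Initial rate:
Concentration = 9 mg ÷ 156 mL = 0.05769231 mg/mL
Rate = 0.41 mg/hr ÷ 0.05769231 mg/mL = 7.106667 mL/hr
Volume infused so far = 7.106667 mL/hr × 6.1 hr = 43.35067 mL
Volume remaining = 156 − 43.35067 = 112.6493 mL
New rate:
Rate = 1.5 mg/hr ÷ 0.05769231 mg/mL = 26 mL/hr
Time remaining = 112.6493 mL ÷ 26 mL/hr = 4.332667 hr

4.3 hours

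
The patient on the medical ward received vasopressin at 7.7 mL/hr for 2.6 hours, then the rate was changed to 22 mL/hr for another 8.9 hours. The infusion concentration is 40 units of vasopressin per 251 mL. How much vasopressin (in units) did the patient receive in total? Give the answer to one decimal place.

34.4 units

Concentration = 40 units ÷ 251 mL = 0.1593625 units/mL
Stage 1: 7.7 mL/hr × 2.6 hr = 20.02 mL → 20.02 mL × 0.1593625 units/mL = 3.190438 units
Stage 2: 22 mL/hr × 8.9 hr = 195.8 mL → 195.8 mL × 0.1593625 units/mL = 31.20319 units
Total = 3.190438 + 31.20319 = 34.39363 units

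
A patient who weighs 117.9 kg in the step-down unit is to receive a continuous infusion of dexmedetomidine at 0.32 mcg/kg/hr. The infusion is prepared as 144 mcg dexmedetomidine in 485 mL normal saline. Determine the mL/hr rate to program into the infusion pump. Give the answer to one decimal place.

127.1 mL/hr

Dose = 0.32 mcg/kg/hr × 117.9 kg = 37.728 mcg/hr
Concentration = 144 mcg ÷ 485 mL = 0.2969072 mcg/mL
Rate = 37.728 mcg/hr ÷ 0.2969072 mcg/mL = 127.07 mL/hr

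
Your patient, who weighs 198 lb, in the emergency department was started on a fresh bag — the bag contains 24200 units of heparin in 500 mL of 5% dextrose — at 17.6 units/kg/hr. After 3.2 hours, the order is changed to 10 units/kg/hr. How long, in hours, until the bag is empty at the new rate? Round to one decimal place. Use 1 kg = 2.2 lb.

21.3 hours

Initial rate:
Weight = 198 lb ÷ 2.2 lb/kg = 90 kg
Dose = 17.6 units/kg/hr × 90 kg = 1584 units/hr
Concentration = 24200 units ÷ 500 mL = 48.4 units/mL
Rate = 1584 units/hr ÷ 48.4 units/mL = 32.72727 mL/hr
Volume infused so far = 32.72727 mL/hr × 3.2 hr = 104.7273 mL
Volume remaining = 500 − 104.7273 = 395.2727 mL
New rate:
Dose = 10 units/kg/hr × 90 kg = 900 units/hr
Rate = 900 units/hr ÷ 48.4 units/mL = 18.59504 mL/hr
Time remaining = 395.2727 mL ÷ 18.59504 mL/hr = 21.25689 hr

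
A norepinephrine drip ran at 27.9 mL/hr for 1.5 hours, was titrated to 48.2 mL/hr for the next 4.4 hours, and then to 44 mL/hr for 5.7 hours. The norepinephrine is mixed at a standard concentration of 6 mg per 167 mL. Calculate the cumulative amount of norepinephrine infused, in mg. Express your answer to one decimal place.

Concentration = 6 mg ÷ 167 mL = 0.03592814 mg/mL
Stage 1: 27.9 mL/hr × 1.5 hr = 41.85 mL → 41.85 mL × 0.03592814 mg/mL = 1.503593 mg
Stage 2: 48.2 mL/hr × 4.4 hr = 212.08 mL → 212.08 mL × 0.03592814 mg/mL = 7.619641 mg
Stage 3: 44 mL/hr × 5.7 hr = 250.8 mL → 250.8 mL × 0.03592814 mg/mL = 9.010778 mg
Total = 1.503593 + 7.619641 + 9.010778 = 18.13401 mg

18.1 mg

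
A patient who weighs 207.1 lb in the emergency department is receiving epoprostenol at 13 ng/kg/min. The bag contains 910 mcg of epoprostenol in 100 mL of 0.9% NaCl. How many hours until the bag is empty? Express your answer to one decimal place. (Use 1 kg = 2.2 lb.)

Weight = 207.1 lb ÷ 2.2 lb/kg = 94.13636 kg
Dose = 13 ng/kg/min × 94.13636 kg = 1223.773 ng/min
1223.773 ng/min × 60 min/hr = 73426.36 ng/hr
Concentration = 910 mcg ÷ 100 mL = 9.1 mcg/mL = 9100 ng/mL
Rate = 73426.36 ng/hr ÷ 9100 ng/mL = 8.068831 mL/hr
Duration = 100 mL ÷ 8.068831 mL/hr = 12.39337 hr

12.4 hours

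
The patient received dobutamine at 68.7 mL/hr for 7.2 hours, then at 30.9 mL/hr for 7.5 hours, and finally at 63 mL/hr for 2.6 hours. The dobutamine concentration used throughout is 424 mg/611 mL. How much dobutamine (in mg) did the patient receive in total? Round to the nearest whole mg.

618 mg

Concentration = 424 mg ÷ 611 mL = 0.6939444 mg/mL
Stage 1: 68.7 mL/hr × 7.2 hr = 494.64 mL → 494.64 mL × 0.6939444 mg/mL = 343.2526 mg
Stage 2: 30.9 mL/hr × 7.5 hr = 231.75 mL → 231.75 mL × 0.6939444 mg/mL = 160.8216 mg
Stage 3: 63 mL/hr × 2.6 hr = 163.8 mL → 163.8 mL × 0.6939444 mg/mL = 113.6681 mg
Total = 343.2526 + 160.8216 + 113.6681 = 617.7423 mg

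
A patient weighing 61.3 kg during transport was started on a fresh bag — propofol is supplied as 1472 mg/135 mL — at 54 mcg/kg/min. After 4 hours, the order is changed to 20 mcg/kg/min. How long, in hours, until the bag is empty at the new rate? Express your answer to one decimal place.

Initial rate:
Dose = 54 mcg/kg/min × 61.3 kg = 3310.2 mcg/min
3310.2 mcg/min × 60 min/hr = 198612 mcg/hr
Concentration = 1472 mg ÷ 135 mL = 10.9037 mg/mL = 10903.7 mcg/mL
Rate = 198612 mcg/hr ÷ 10903.7 mcg/mL = 18.2151 mL/hr
Volume infused so far = 18.2151 mL/hr × 4 hr = 72.86038 mL
Volume remaining = 135 − 72.86038 = 62.13962 mL
New rate:
Dose = 20 mcg/kg/min × 61.3 kg = 1226 mcg/min
1226 mcg/min × 60 min/hr = 73560 mcg/hr
Rate = 73560 mcg/hr ÷ 10903.7 mcg/mL = 6.746332 mL/hr
Time remaining = 62.13962 mL ÷ 6.746332 mL/hr = 9.210875 hr

9.2 hours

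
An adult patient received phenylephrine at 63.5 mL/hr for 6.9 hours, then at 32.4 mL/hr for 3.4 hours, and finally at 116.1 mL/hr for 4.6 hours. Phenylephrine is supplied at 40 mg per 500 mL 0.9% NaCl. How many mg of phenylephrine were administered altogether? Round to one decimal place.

86.6 mg

Concentration = 40 mg ÷ 500 mL = 0.08 mg/mL
Stage 1: 63.5 mL/hr × 6.9 hr = 438.15 mL → 438.15 mL × 0.08 mg/mL = 35.052 mg
Stage 2: 32.4 mL/hr × 3.4 hr = 110.16 mL → 110.16 mL × 0.08 mg/mL = 8.8128 mg
Stage 3: 116.1 mL/hr × 4.6 hr = 534.06 mL → 534.06 mL × 0.08 mg/mL = 42.7248 mg
Total = 35.052 + 8.8128 + 42.7248 = 86.5896 mg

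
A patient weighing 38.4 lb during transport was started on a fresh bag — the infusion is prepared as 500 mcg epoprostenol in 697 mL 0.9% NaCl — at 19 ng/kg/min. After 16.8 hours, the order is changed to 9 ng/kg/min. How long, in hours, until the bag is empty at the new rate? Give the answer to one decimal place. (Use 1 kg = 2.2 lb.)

17.6 hours

Initial rate:
Weight = 38.4 lb ÷ 2.2 lb/kg = 17.45455 kg
Dose = 19 ng/kg/min × 17.45455 kg = 331.6364 ng/min
331.6364 ng/min × 60 min/hr = 19898.18 ng/hr
Concentration = 500 mcg ÷ 697 mL = 0.7173601 mcg/mL = 717.3601 ng/mL
Rate = 19898.18 ng/hr ÷ 717.3601 ng/mL = 27.73807 mL/hr
Volume infused so far = 27.73807 mL/hr × 16.8 hr = 465.9995 mL
Volume remaining = 697 − 465.9995 = 231.0005 mL
New rate:
Dose = 9 ng/kg/min × 17.45455 kg = 157.0909 ng/min
157.0909 ng/min × 60 min/hr = 9425.455 ng/hr
Rate = 9425.455 ng/hr ÷ 717.3601 ng/mL = 13.13908 mL/hr
Time remaining = 231.0005 mL ÷ 13.13908 mL/hr = 17.58117 hr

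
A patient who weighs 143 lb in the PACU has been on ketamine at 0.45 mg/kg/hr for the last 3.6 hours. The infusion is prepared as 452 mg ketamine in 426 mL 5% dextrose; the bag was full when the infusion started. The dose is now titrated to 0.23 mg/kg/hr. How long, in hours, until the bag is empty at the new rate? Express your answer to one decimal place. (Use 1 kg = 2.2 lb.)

Initial rate:
Weight = 143 lb ÷ 2.2 lb/kg = 65 kg
Dose = 0.45 mg/kg/hr × 65 kg = 29.25 mg/hr
Concentration = 452 mg ÷ 426 mL = 1.061033 mg/mL
Rate = 29.25 mg/hr ÷ 1.061033 mg/mL = 27.56748 mL/hr
Volume infused so far = 27.56748 mL/hr × 3.6 hr = 99.24292 mL
Volume remaining = 426 − 99.24292 = 326.7571 mL
New rate:
Dose = 0.23 mg/kg/hr × 65 kg = 14.95 mg/hr
Rate = 14.95 mg/hr ÷ 1.061033 mg/mL = 14.09004 mL/hr
Time remaining = 326.7571 mL ÷ 14.09004 mL/hr = 23.19064 hr

23.2 hours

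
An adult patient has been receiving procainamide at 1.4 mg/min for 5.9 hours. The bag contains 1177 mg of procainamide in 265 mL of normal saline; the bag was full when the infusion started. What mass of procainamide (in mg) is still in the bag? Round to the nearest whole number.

681 mg

1.4 mg/min × 60 min/hr = 84 mg/hr
Concentration = 1177 mg ÷ 265 mL = 4.441509 mg/mL
Rate = 84 mg/hr ÷ 4.441509 mg/mL = 18.91249 mL/hr
Volume infused = 18.91249 mL/hr × 5.9 hr = 111.5837 mL
Volume remaining = 265 − 111.5837 = 153.4163 mL
Drug remaining = 153.4163 mL × 4.441509 mg/mL = 681.4 mg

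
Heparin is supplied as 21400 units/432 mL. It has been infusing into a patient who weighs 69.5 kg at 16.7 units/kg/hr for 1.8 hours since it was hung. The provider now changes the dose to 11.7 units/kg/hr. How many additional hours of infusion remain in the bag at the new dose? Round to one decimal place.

Initial rate:
Dose = 16.7 units/kg/hr × 69.5 kg = 1160.65 units/hr
Concentration = 21400 units ÷ 432 mL = 49.53704 units/mL
Rate = 1160.65 units/hr ÷ 49.53704 units/mL = 23.42994 mL/hr
Volume infused so far = 23.42994 mL/hr × 1.8 hr = 42.1739 mL
Volume remaining = 432 − 42.1739 = 389.8261 mL
New rate:
Dose = 11.7 units/kg/hr × 69.5 kg = 813.15 units/hr
Rate = 813.15 units/hr ÷ 49.53704 units/mL = 16.41499 mL/hr
Time remaining = 389.8261 mL ÷ 16.41499 mL/hr = 23.74818 hr

23.7 hours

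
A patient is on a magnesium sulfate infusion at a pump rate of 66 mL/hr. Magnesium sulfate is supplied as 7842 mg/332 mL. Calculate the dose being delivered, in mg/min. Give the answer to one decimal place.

26.0 mg/min

Concentration = 7842 mg ÷ 332 mL = 23.62048 mg/mL
Drug rate = 66 mL/hr × 23.62048 mg/mL = 1558.952 mg/hr
1558.952 mg/hr ÷ 60 min/hr = 25.98253 mg/min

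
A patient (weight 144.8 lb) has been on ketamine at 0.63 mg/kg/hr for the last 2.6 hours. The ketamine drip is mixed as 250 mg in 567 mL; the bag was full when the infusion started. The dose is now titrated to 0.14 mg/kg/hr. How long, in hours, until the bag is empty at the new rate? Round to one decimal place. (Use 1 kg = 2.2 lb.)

Initial rate:
Weight = 144.8 lb ÷ 2.2 lb/kg = 65.81818 kg
Dose = 0.63 mg/kg/hr × 65.81818 kg = 41.46545 mg/hr
Concentration = 250 mg ÷ 567 mL = 0.4409171 mg/mL
Rate = 41.46545 mg/hr ÷ 0.4409171 mg/mL = 94.04365 mL/hr
Volume infused so far = 94.04365 mL/hr × 2.6 hr = 244.5135 mL
Volume remaining = 567 − 244.5135 = 322.4865 mL
New rate:
Dose = 0.14 mg/kg/hr × 65.81818 kg = 9.214545 mg/hr
Rate = 9.214545 mg/hr ÷ 0.4409171 mg/mL = 20.89859 mL/hr
Time remaining = 322.4865 mL ÷ 20.89859 mL/hr = 15.43102 hr

15.4 hours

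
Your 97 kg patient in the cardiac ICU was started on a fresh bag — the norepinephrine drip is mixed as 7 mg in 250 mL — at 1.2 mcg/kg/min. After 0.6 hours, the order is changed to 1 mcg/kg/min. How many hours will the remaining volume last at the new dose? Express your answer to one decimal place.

Initial rate:
Dose = 1.2 mcg/kg/min × 97 kg = 116.4 mcg/min
116.4 mcg/min × 60 min/hr = 6984 mcg/hr
Concentration = 7 mg ÷ 250 mL = 0.028 mg/mL = 28 mcg/mL
Rate = 6984 mcg/hr ÷ 28 mcg/mL = 249.4286 mL/hr
Volume infused so far = 249.4286 mL/hr × 0.6 hr = 149.6571 mL
Volume remaining = 250 − 149.6571 = 100.3429 mL
New rate:
Dose = 1 mcg/kg/min × 97 kg = 97 mcg/min
97 mcg/min × 60 min/hr = 5820 mcg/hr
Rate = 5820 mcg/hr ÷ 28 mcg/mL = 207.8571 mL/hr
Time remaining = 100.3429 mL ÷ 207.8571 mL/hr = 0.4827491 hr

0.5 hours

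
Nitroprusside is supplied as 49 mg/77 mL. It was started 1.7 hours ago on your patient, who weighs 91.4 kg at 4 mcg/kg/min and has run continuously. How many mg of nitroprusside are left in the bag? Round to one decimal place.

11.7 mg

Dose = 4 mcg/kg/min × 91.4 kg = 365.6 mcg/min
365.6 mcg/min × 60 min/hr = 21936 mcg/hr
Concentration = 49 mg ÷ 77 mL = 0.6363636 mg/mL = 636.3636 mcg/mL
Rate = 21936 mcg/hr ÷ 636.3636 mcg/mL = 34.47086 mL/hr
Volume infused = 34.47086 mL/hr × 1.7 hr = 58.60046 mL
Volume remaining = 77 − 58.60046 = 18.39954 mL
Drug remaining = 18.39954 mL × 636.3636 mcg/mL = 11708.8 mcg = 11.7088 mg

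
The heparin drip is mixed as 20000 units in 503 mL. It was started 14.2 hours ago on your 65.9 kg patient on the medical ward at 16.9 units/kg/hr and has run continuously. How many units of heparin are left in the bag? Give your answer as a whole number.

Dose = 16.9 units/kg/hr × 65.9 kg = 1113.71 units/hr
Concentration = 20000 units ÷ 503 mL = 39.76143 units/mL
Rate = 1113.71 units/hr ÷ 39.76143 units/mL = 28.00981 mL/hr
Volume infused = 28.00981 mL/hr × 14.2 hr = 397.7393 mL
Volume remaining = 503 − 397.7393 = 105.2607 mL
Drug remaining = 105.2607 mL × 39.76143 units/mL = 4185.318 units

4185 units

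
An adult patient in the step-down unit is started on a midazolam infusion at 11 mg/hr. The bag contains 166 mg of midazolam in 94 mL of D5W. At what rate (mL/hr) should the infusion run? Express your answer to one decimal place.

Concentration = 166 mg ÷ 94 mL = 1.765957 mg/mL
Rate = 11 mg/hr ÷ 1.765957 mg/mL = 6.228916 mL/hr

6.2 mL/hr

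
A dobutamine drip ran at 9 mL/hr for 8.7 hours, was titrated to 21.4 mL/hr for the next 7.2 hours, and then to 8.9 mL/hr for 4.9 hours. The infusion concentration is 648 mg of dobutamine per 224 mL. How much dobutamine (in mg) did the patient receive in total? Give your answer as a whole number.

Concentration = 648 mg ÷ 224 mL = 2.892857 mg/mL
Stage 1: 9 mL/hr × 8.7 hr = 78.3 mL → 78.3 mL × 2.892857 mg/mL = 226.5107 mg
Stage 2: 21.4 mL/hr × 7.2 hr = 154.08 mL → 154.08 mL × 2.892857 mg/mL = 445.7314 mg
Stage 3: 8.9 mL/hr × 4.9 hr = 43.61 mL → 43.61 mL × 2.892857 mg/mL = 126.1575 mg
Total = 226.5107 + 445.7314 + 126.1575 = 798.3996 mg

798 mg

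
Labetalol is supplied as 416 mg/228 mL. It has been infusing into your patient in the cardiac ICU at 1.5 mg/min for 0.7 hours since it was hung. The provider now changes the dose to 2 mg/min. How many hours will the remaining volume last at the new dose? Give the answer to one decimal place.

2.9 hours

Initial rate:
1.5 mg/min × 60 min/hr = 90 mg/hr
Concentration = 416 mg ÷ 228 mL = 1.824561 mg/mL
Rate = 90 mg/hr ÷ 1.824561 mg/mL = 49.32692 mL/hr
Volume infused so far = 49.32692 mL/hr × 0.7 hr = 34.52885 mL
Volume remaining = 228 − 34.52885 = 193.4712 mL
New rate:
2 mg/min × 60 min/hr = 120 mg/hr
Rate = 120 mg/hr ÷ 1.824561 mg/mL = 65.76923 mL/hr
Time remaining = 193.4712 mL ÷ 65.76923 mL/hr = 2.941667 hr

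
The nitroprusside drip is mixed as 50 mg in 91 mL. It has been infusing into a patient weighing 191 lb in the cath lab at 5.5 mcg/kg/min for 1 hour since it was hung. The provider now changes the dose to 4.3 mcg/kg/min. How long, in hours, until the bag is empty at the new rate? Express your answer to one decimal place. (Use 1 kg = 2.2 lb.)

Initial rate:
Weight = 191 lb ÷ 2.2 lb/kg = 86.81818 kg
Dose = 5.5 mcg/kg/min × 86.81818 kg = 477.5 mcg/min
477.5 mcg/min × 60 min/hr = 28650 mcg/hr
Concentration = 50 mg ÷ 91 mL = 0.5494505 mg/mL = 549.4505 mcg/mL
Rate = 28650 mcg/hr ÷ 549.4505 mcg/mL = 52.143 mL/hr
Volume infused so far = 52.143 mL/hr × 1 hr = 52.143 mL
Volume remaining = 91 − 52.143 = 38.857 mL
New rate:
Dose = 4.3 mcg/kg/min × 86.81818 kg = 373.3182 mcg/min
373.3182 mcg/min × 60 min/hr = 22399.09 mcg/hr
Rate = 22399.09 mcg/hr ÷ 549.4505 mcg/mL = 40.76635 mL/hr
Time remaining = 38.857 mL ÷ 40.76635 mL/hr = 0.9531637 hr

1.0 hours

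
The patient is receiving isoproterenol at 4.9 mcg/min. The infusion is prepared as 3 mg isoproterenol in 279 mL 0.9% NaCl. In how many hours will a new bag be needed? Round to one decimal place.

10.2 hours

4.9 mcg/min × 60 min/hr = 294 mcg/hr
Concentration = 3 mg ÷ 279 mL = 0.01075269 mg/mL = 10.75269 mcg/mL
Rate = 294 mcg/hr ÷ 10.75269 mcg/mL = 27.342 mL/hr
Duration = 279 mL ÷ 27.342 mL/hr = 10.20408 hr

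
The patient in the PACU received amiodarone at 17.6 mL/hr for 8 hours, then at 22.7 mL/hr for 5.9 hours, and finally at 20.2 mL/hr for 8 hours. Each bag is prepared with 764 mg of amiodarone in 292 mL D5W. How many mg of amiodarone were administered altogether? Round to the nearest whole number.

Concentration = 764 mg ÷ 292 mL = 2.616438 mg/mL
Stage 1: 17.6 mL/hr × 8 hr = 140.8 mL → 140.8 mL × 2.616438 mg/mL = 368.3945 mg
Stage 2: 22.7 mL/hr × 5.9 hr = 133.93 mL → 133.93 mL × 2.616438 mg/mL = 350.4196 mg
Stage 3: 20.2 mL/hr × 8 hr = 161.6 mL → 161.6 mL × 2.616438 mg/mL = 422.8164 mg
Total = 368.3945 + 350.4196 + 422.8164 = 1141.631 mg

1142 mg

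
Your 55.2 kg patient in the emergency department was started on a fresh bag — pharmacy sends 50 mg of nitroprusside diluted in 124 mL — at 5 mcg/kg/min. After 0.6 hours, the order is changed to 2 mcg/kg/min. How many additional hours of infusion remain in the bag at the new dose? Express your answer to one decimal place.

6.0 hours

Initial rate:
Dose = 5 mcg/kg/min × 55.2 kg = 276 mcg/min
276 mcg/min × 60 min/hr = 16560 mcg/hr
Concentration = 50 mg ÷ 124 mL = 0.4032258 mg/mL = 403.2258 mcg/mL
Rate = 16560 mcg/hr ÷ 403.2258 mcg/mL = 41.0688 mL/hr
Volume infused so far = 41.0688 mL/hr × 0.6 hr = 24.64128 mL
Volume remaining = 124 − 24.64128 = 99.35872 mL
New rate:
Dose = 2 mcg/kg/min × 55.2 kg = 110.4 mcg/min
110.4 mcg/min × 60 min/hr = 6624 mcg/hr
Rate = 6624 mcg/hr ÷ 403.2258 mcg/mL = 16.42752 mL/hr
Time remaining = 99.35872 mL ÷ 16.42752 mL/hr = 6.048309 hr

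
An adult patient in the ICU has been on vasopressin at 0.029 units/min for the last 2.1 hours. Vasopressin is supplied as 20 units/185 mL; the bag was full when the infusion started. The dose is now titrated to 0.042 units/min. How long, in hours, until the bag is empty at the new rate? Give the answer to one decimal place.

Initial rate:
0.029 units/min × 60 min/hr = 1.74 units/hr
Concentration = 20 units ÷ 185 mL = 0.1081081 units/mL
Rate = 1.74 units/hr ÷ 0.1081081 units/mL = 16.095 mL/hr
Volume infused so far = 16.095 mL/hr × 2.1 hr = 33.7995 mL
Volume remaining = 185 − 33.7995 = 151.2005 mL
New rate:
0.042 units/min × 60 min/hr = 2.52 units/hr
Rate = 2.52 units/hr ÷ 0.1081081 units/mL = 23.31 mL/hr
Time remaining = 151.2005 mL ÷ 23.31 mL/hr = 6.486508 hr

6.5 hours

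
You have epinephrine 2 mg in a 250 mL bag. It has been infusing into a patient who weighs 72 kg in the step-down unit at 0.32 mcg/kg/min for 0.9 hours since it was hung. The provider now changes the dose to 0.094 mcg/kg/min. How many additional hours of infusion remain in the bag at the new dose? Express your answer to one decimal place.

1.9 hours

Initial rate:
Dose = 0.32 mcg/kg/min × 72 kg = 23.04 mcg/min
23.04 mcg/min × 60 min/hr = 1382.4 mcg/hr
Concentration = 2 mg ÷ 250 mL = 0.008 mg/mL = 8 mcg/mL
Rate = 1382.4 mcg/hr ÷ 8 mcg/mL = 172.8 mL/hr
Volume infused so far = 172.8 mL/hr × 0.9 hr = 155.52 mL
Volume remaining = 250 − 155.52 = 94.48 mL
New rate:
Dose = 0.094 mcg/kg/min × 72 kg = 6.768 mcg/min
6.768 mcg/min × 60 min/hr = 406.08 mcg/hr
Rate = 406.08 mcg/hr ÷ 8 mcg/mL = 50.76 mL/hr
Time remaining = 94.48 mL ÷ 50.76 mL/hr = 1.861308 hr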